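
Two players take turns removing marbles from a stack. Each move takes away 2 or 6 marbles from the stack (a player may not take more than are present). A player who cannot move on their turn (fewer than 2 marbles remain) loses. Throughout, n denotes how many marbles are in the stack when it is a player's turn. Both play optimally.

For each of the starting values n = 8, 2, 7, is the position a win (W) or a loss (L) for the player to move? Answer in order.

8: L, 2: W, 7: W

Use the standard recursion: the mover loses at a terminal position; elsewhere, the mover wins exactly when some move hands the opponent an L position.
n=0: no move → L
n=1: no move → L
n=2: reaches L-position 0 → W
n=3: reaches L-position 1 → W
n=4: only reaches 2(W), which is W → L
n=5: only reaches 3(W), which is W → L
n=6: reaches L-position 4 → W
n=7: reaches L-position 5 → W
n=8: only reaches 6(W), 2(W), all W → L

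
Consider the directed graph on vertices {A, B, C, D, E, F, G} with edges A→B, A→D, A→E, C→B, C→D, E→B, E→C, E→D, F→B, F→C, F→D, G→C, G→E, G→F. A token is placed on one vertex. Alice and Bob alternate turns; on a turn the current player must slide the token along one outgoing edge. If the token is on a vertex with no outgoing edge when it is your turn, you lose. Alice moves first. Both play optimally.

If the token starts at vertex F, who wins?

Positions with no move are L. A position that does have a move is losing for the player to move precisely when every available move leads to a winning position for the opponent. Fill in the labels:
Every edge goes from a vertex to one that appears earlier in the order D, B, C, F, E, G, A, so processing vertices in that order labels each vertex after all of its successors.
D: no outgoing edge → L
B: no outgoing edge → L
C: can move to B, which is L ⇒ W
F: can move to B, which is L ⇒ W
E: can move to B, which is L ⇒ W
G: moves to E(W), F(W), C(W); every one is W ⇒ L
A: can move to B, which is L ⇒ W
The starting position F is W: Alice should move to B, handing over an L position.

Alice wins.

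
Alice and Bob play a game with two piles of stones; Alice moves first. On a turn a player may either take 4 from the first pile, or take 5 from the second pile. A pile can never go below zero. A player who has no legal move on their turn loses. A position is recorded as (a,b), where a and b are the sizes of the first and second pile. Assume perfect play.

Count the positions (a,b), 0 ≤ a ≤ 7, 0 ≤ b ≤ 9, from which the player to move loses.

Work bottom-up. With no move the player to move loses. Otherwise the position is W if at least one move leads to an L position for the opponent, and L if every move leads to a W.
Every move lowers a or b (never raises either), so fill the grid row by row in increasing a, and left to right within a row: each cell's successors are then already labelled.
      b=0  b=1  b=2  b=3  b=4  b=5  b=6  b=7  b=8  b=9
a=0:    L    L    L    L    L    W    W    W    W    W
a=1:    L    L    L    L    L    W    W    W    W    W
a=2:    L    L    L    L    L    W    W    W    W    W
a=3:    L    L    L    L    L    W    W    W    W    W
a=4:    W    W    W    W    W    L    L    L    L    L
a=5:    W    W    W    W    W    L    L    L    L    L
a=6:    W    W    W    W    W    L    L    L    L    L
a=7:    W    W    W    W    W    L    L    L    L    L
Cells with no legal move (terminal, hence L): (0,0), (0,1), (0,2), (0,3), (0,4), (1,0), (1,1), (1,2), (1,3), (1,4), (2,0), (2,1), (2,2), (2,3), (2,4), (3,0), (3,1), (3,2), (3,3), (3,4).
The remaining L cells, each justified by listing all of its moves:
(4,5): →(0,5)(W), (4,0)(W) — all W, so L
(4,6): →(0,6)(W), (4,1)(W) — all W, so L
(4,7): →(0,7)(W), (4,2)(W) — all W, so L
(4,8): →(0,8)(W), (4,3)(W) — all W, so L
(4,9): →(0,9)(W), (4,4)(W) — all W, so L
(5,5): →(1,5)(W), (5,0)(W) — all W, so L
(5,6): →(1,6)(W), (5,1)(W) — all W, so L
(5,7): →(1,7)(W), (5,2)(W) — all W, so L
(5,8): →(1,8)(W), (5,3)(W) — all W, so L
(5,9): →(1,9)(W), (5,4)(W) — all W, so L
(6,5): →(2,5)(W), (6,0)(W) — all W, so L
(6,6): →(2,6)(W), (6,1)(W) — all W, so L
(6,7): →(2,7)(W), (6,2)(W) — all W, so L
(6,8): →(2,8)(W), (6,3)(W) — all W, so L
(6,9): →(2,9)(W), (6,4)(W) — all W, so L
(7,5): →(3,5)(W), (7,0)(W) — all W, so L
(7,6): →(3,6)(W), (7,1)(W) — all W, so L
(7,7): →(3,7)(W), (7,2)(W) — all W, so L
(7,8): →(3,8)(W), (7,3)(W) — all W, so L
(7,9): →(3,9)(W), (7,4)(W) — all W, so L
Every other cell has at least one move into one of the L cells above, so it is W.
L cells per row: a=0: 5, a=1: 5, a=2: 5, a=3: 5, a=4: 5, a=5: 5, a=6: 5, a=7: 5; total 40.

40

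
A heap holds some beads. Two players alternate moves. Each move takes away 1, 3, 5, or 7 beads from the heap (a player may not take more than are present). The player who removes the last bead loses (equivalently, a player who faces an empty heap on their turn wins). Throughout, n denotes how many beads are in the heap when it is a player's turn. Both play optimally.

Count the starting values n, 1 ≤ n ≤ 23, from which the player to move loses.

Build the W/L table. Terminal = W. A non-terminal position is W if it has a move to some L; otherwise it is L.
n=0: no move; the opponent has just taken the last bead and therefore loses → W
n=1: L (sole option 0(W) is W)
n=2: W (go to 1, an L position)
n=3: L (options 2(W), 0(W) are all W)
n=4: W (go to 3, an L position)
n=5: L (options 4(W), 2(W), 0(W) are all W)
n=6: W (go to 5, an L position)
n=7: L (options 6(W), 4(W), 2(W), 0(W) are all W)
n=8: W (go to 7, an L position)
n=9: L (options 8(W), 6(W), 4(W), 2(W) are all W)
n=10: W (go to 9, an L position)
n=11: L (options 10(W), 8(W), 6(W), 4(W) are all W)
n=12: W (go to 11, an L position)
n=13: L (options 12(W), 10(W), 8(W), 6(W) are all W)
n=14: W (go to 13, an L position)
n=15: L (options 14(W), 12(W), 10(W), 8(W) are all W)
n=16: W (go to 15, an L position)
n=17: L (options 16(W), 14(W), 12(W), 10(W) are all W)
n=18: W (go to 17, an L position)
n=19: L (options 18(W), 16(W), 14(W), 12(W) are all W)
n=20: W (go to 19, an L position)
n=21: L (options 20(W), 18(W), 16(W), 14(W) are all W)
n=22: W (go to 21, an L position)
n=23: L (options 22(W), 20(W), 18(W), 16(W) are all W)
L entries with 1 ≤ n ≤ 23 (the range starts at n=1): n = 1, 3, 5, 7, 9, 11, 13, 15, 17, 19, 21, 23; that makes 12.

12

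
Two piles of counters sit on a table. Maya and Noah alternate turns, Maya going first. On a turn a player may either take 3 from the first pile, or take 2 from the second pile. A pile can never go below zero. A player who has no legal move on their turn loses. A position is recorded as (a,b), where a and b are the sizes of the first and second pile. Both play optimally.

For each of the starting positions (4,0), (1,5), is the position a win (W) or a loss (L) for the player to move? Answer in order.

(4,0): W, (1,5): L

Compute win/loss labels from the base case upward. A position with no move is L. Any other position is W if it can reach an L in one move, else L.
No move ever increases a pile, so every position that can arise here has a ≤ 4 and b ≤ 5; it is enough to label the cells with 0 ≤ a ≤ 4 and 0 ≤ b ≤ 5.
Every move lowers a or b (never raises either), so fill the grid row by row in increasing a, and left to right within a row: each cell's successors are then already labelled.
      b=0  b=1  b=2  b=3  b=4  b=5
a=0:    L    L    W    W    L    L
a=1:    L    L    W    W    L    L
a=2:    L    L    W    W    L    L
a=3:    W    W    L    L    W    W
a=4:    W    W    L    L    W    W
Cells with no legal move (terminal, hence L): (0,0), (0,1), (1,0), (1,1), (2,0), (2,1).
The remaining L cells, each justified by listing all of its moves:
(0,4): the only move is to (0,2)(W), a W ⇒ L
(0,5): the only move is to (0,3)(W), a W ⇒ L
(1,4): the only move is to (1,2)(W), a W ⇒ L
(1,5): the only move is to (1,3)(W), a W ⇒ L
(2,4): the only move is to (2,2)(W), a W ⇒ L
(2,5): the only move is to (2,3)(W), a W ⇒ L
(3,2): moves to (0,2)(W), (3,0)(W); every one is W ⇒ L
(3,3): moves to (0,3)(W), (3,1)(W); every one is W ⇒ L
(4,2): moves to (1,2)(W), (4,0)(W); every one is W ⇒ L
(4,3): moves to (1,3)(W), (4,1)(W); every one is W ⇒ L
Every other cell has at least one move into one of the L cells above, so it is W.
(4,0): the move to (1,0) reaches an L cell, so W
(1,5): one of the L cells justified above, so L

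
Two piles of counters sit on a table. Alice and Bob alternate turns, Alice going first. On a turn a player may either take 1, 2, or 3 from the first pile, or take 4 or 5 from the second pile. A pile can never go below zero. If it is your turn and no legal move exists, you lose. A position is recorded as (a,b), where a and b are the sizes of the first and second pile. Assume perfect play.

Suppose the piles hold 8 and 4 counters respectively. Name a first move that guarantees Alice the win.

Positions with no move are L. A position that does have a move is losing for the player to move precisely when every available move leads to a winning position for the opponent. Fill in the labels:
No move ever increases a pile, so every position that can arise here has a ≤ 8 and b ≤ 4; it is enough to label the cells with 0 ≤ a ≤ 8 and 0 ≤ b ≤ 4.
Every move lowers a or b (never raises either), so fill the grid row by row in increasing a, and left to right within a row: each cell's successors are then already labelled.
      b=0  b=1  b=2  b=3  b=4
a=0:    L    L    L    L    W
a=1:    W    W    W    W    L
a=2:    W    W    W    W    W
a=3:    W    W    W    W    W
a=4:    L    L    L    L    W
a=5:    W    W    W    W    L
a=6:    W    W    W    W    W
a=7:    W    W    W    W    W
a=8:    L    L    L    L    W
Cells with no legal move (terminal, hence L): (0,0), (0,1), (0,2), (0,3).
The remaining L cells, each justified by listing all of its moves:
(1,4): moves to (0,4)(W), (1,0)(W); every one is W ⇒ L
(4,0): moves to (3,0)(W), (2,0)(W), (1,0)(W); every one is W ⇒ L
(4,1): moves to (3,1)(W), (2,1)(W), (1,1)(W); every one is W ⇒ L
(4,2): moves to (3,2)(W), (2,2)(W), (1,2)(W); every one is W ⇒ L
(4,3): moves to (3,3)(W), (2,3)(W), (1,3)(W); every one is W ⇒ L
(5,4): moves to (4,4)(W), (3,4)(W), (2,4)(W), (5,0)(W); every one is W ⇒ L
(8,0): moves to (7,0)(W), (6,0)(W), (5,0)(W); every one is W ⇒ L
(8,1): moves to (7,1)(W), (6,1)(W), (5,1)(W); every one is W ⇒ L
(8,2): moves to (7,2)(W), (6,2)(W), (5,2)(W); every one is W ⇒ L
(8,3): moves to (7,3)(W), (6,3)(W), (5,3)(W); every one is W ⇒ L
Every other cell has at least one move into one of the L cells above, so it is W.
From (8,4), the L positions reachable in one move are: (5,4), (8,0). Any move reaching one of these is winning.

Move to (5,4).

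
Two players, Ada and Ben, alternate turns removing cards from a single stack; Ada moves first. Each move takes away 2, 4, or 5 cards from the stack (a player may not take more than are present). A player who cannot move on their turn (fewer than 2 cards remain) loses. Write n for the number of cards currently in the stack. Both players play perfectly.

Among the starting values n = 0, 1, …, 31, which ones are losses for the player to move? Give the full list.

0, 1, 7, 8, 14, 15, 21, 22, 28, 29

Compute win/loss labels from the base case upward. A position with no move is L. Any other position is W if it can reach an L in one move, else L.
n=0: no move → L
n=1: no move → L
n=2: reaches L-position 0 → W
n=3: reaches L-position 1 → W
n=4: reaches L-position 0 → W
n=5: reaches L-position 1 → W
n=6: reaches L-position 1 → W
n=7: only reaches 5(W), 3(W), 2(W), all W → L
n=8: only reaches 6(W), 4(W), 3(W), all W → L
n=9: reaches L-position 7 → W
n=10: reaches L-position 8 → W
n=11: reaches L-position 7 → W
n=12: reaches L-position 8 → W
n=13: reaches L-position 8 → W
n=14: only reaches 12(W), 10(W), 9(W), all W → L
n=15: only reaches 13(W), 11(W), 10(W), all W → L
n=16: reaches L-position 14 → W
n=17: reaches L-position 15 → W
n=18: reaches L-position 14 → W
n=19: reaches L-position 15 → W
n=20: reaches L-position 15 → W
n=21: only reaches 19(W), 17(W), 16(W), all W → L
n=22: only reaches 20(W), 18(W), 17(W), all W → L
n=23: reaches L-position 21 → W
n=24: reaches L-position 22 → W
n=25: reaches L-position 21 → W
n=26: reaches L-position 22 → W
n=27: reaches L-position 22 → W
n=28: only reaches 26(W), 24(W), 23(W), all W → L
n=29: only reaches 27(W), 25(W), 24(W), all W → L
n=30: reaches L-position 28 → W
n=31: reaches L-position 29 → W
The losing starting values of n are exactly the entries labelled L in this table (10 of them).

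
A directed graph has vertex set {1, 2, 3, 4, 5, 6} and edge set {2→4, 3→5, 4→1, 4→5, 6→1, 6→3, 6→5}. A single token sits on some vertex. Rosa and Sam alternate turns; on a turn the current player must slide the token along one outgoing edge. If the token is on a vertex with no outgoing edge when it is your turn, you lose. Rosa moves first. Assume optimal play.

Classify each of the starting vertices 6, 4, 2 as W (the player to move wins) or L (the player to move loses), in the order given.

6: W, 4: W, 2: L

Label each position W (a win for the player to move) or L (a loss). A position with no legal move is L; any other position is W exactly when some move reaches an L, and L when every move reaches a W.
Every edge goes from a vertex to one that appears earlier in the order 5, 1, 4, 3, 6, 2, so processing vertices in that order labels each vertex after all of its successors.
5: no outgoing edge → L
1: no outgoing edge → L
4: can move to 1, which is L ⇒ W
3: can move to 5, which is L ⇒ W
6: can move to 1, which is L ⇒ W
2: the only move is to 4(W), a W ⇒ L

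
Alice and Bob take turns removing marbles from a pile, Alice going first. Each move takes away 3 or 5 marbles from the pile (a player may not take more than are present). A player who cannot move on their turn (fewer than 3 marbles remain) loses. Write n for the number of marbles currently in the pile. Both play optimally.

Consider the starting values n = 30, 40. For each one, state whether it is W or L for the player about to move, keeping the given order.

30: W, 40: L

Positions with no move are L. A position that does have a move is losing for the player to move precisely when every available move leads to a winning position for the opponent. Fill in the labels:
n=0: no move → L
n=1: no move → L
n=2: no move → L
n=3: W (go to 0, an L position)
n=4: W (go to 1, an L position)
n=5: W (go to 2, an L position)
n=6: W (go to 1, an L position)
n=7: W (go to 2, an L position)
n=8: L (options 5(W), 3(W) are all W)
n=9: L (options 6(W), 4(W) are all W)
n=10: L (options 7(W), 5(W) are all W)
n=11: W (go to 8, an L position)
n=12: W (go to 9, an L position)
n=13: W (go to 10, an L position)
n=14: W (go to 9, an L position)
n=15: W (go to 10, an L position)
n=16: L (options 13(W), 11(W) are all W)
n=17: L (options 14(W), 12(W) are all W)
n=18: L (options 15(W), 13(W) are all W)
n=19: W (go to 16, an L position)
n=20: W (go to 17, an L position)
n=21: W (go to 18, an L position)
n=22: W (go to 17, an L position)
n=23: W (go to 18, an L position)
n=24: L (options 21(W), 19(W) are all W)
n=25: L (options 22(W), 20(W) are all W)
n=26: L (options 23(W), 21(W) are all W)
n=27: W (go to 24, an L position)
n=28: W (go to 25, an L position)
n=29: W (go to 26, an L position)
n=30: W (go to 25, an L position)
n=31: W (go to 26, an L position)
n=32: L (options 29(W), 27(W) are all W)
n=33: L (options 30(W), 28(W) are all W)
n=34: L (options 31(W), 29(W) are all W)
n=35: W (go to 32, an L position)
n=36: W (go to 33, an L position)
n=37: W (go to 34, an L position)
n=38: W (go to 33, an L position)
n=39: W (go to 34, an L position)
n=40: L (options 37(W), 35(W) are all W)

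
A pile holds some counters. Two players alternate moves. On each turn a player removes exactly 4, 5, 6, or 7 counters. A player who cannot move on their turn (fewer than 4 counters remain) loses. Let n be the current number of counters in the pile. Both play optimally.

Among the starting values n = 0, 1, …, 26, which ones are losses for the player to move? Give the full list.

0, 1, 2, 3, 11, 12, 13, 14, 22, 23, 24, 25

Classify positions by backward induction: terminal positions (no move available) are L. From any other position, the mover wins iff some move reaches an L.
n=0: no move → L
n=1: no move → L
n=2: no move → L
n=3: no move → L
n=4: reaches L-position 0 → W
n=5: reaches L-position 1 → W
n=6: reaches L-position 2 → W
n=7: reaches L-position 3 → W
n=8: reaches L-position 3 → W
n=9: reaches L-position 3 → W
n=10: reaches L-position 3 → W
n=11: only reaches 7(W), 6(W), 5(W), 4(W), all W → L
n=12: only reaches 8(W), 7(W), 6(W), 5(W), all W → L
n=13: only reaches 9(W), 8(W), 7(W), 6(W), all W → L
n=14: only reaches 10(W), 9(W), 8(W), 7(W), all W → L
n=15: reaches L-position 11 → W
n=16: reaches L-position 12 → W
n=17: reaches L-position 13 → W
n=18: reaches L-position 14 → W
n=19: reaches L-position 14 → W
n=20: reaches L-position 14 → W
n=21: reaches L-position 14 → W
n=22: only reaches 18(W), 17(W), 16(W), 15(W), all W → L
n=23: only reaches 19(W), 18(W), 17(W), 16(W), all W → L
n=24: only reaches 20(W), 19(W), 18(W), 17(W), all W → L
n=25: only reaches 21(W), 20(W), 19(W), 18(W), all W → L
n=26: reaches L-position 22 → W
The losing starting values of n are exactly the entries labelled L in this table (12 of them).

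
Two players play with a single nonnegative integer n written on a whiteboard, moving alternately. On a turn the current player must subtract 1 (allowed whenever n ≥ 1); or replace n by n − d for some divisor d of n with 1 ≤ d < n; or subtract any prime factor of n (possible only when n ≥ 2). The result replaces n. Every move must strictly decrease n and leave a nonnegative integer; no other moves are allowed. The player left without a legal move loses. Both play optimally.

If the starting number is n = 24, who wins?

Label each position W (a win for the player to move) or L (a loss). A position with no legal move is L; any other position is W exactly when some move reaches an L, and L when every move reaches a W.
n=0: no move → L
n=1: reaches L-position 0 → W
n=2: reaches L-position 0 → W
n=3: reaches L-position 0 → W
n=4: only reaches 2(W), 3(W), all W → L
n=5: reaches L-position 0 → W
n=6: reaches L-position 4 → W
n=7: reaches L-position 0 → W
n=8: reaches L-position 4 → W
n=9: only reaches 6(W), 8(W), all W → L
n=10: reaches L-position 9 → W
n=11: reaches L-position 0 → W
n=12: reaches L-position 9 → W
n=13: reaches L-position 0 → W
n=14: only reaches 7(W), 12(W), 13(W), all W → L
n=15: reaches L-position 14 → W
n=16: reaches L-position 14 → W
n=17: reaches L-position 0 → W
n=18: reaches L-position 9 → W
n=19: reaches L-position 0 → W
n=20: only reaches 10(W), 15(W), 16(W), 18(W), 19(W), all W → L
n=21: reaches L-position 14 → W
n=22: reaches L-position 20 → W
n=23: reaches L-position 0 → W
n=24: reaches L-position 20 → W
From 24 the player to move can move to 20, reaching an L position.

The first player wins.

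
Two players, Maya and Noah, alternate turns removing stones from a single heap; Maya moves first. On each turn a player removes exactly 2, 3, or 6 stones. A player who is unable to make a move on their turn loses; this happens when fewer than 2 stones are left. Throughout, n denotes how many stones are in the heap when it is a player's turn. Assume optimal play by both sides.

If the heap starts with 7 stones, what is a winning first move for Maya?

Remove 2, leaving 5.

Work bottom-up. With no move the player to move loses. Otherwise the position is W if at least one move leads to an L position for the opponent, and L if every move leads to a W.
n=0: no move → L
n=1: no move → L
n=2: →0(L), so W
n=3: →1(L), so W
n=4: →1(L), so W
n=5: →3(W), 2(W) — all W, so L
n=6: →0(L), so W
n=7: →5(L), so W
From 7, the L positions reachable in one move are: 5, 1. Any move reaching one of these is winning.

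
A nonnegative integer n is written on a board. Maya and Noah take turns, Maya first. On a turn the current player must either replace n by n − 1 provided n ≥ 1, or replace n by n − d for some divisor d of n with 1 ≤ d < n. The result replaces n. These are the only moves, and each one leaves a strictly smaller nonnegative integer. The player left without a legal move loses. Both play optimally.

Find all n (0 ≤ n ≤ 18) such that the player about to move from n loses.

Positions with no move are L. A position that does have a move is losing for the player to move precisely when every available move leads to a winning position for the opponent. Fill in the labels:
n=0: no move → L
n=1: reaches L-position 0 → W
n=2: only reaches 1(W), which is W → L
n=3: reaches L-position 2 → W
n=4: reaches L-position 2 → W
n=5: only reaches 4(W), which is W → L
n=6: reaches L-position 5 → W
n=7: only reaches 6(W), which is W → L
n=8: reaches L-position 7 → W
n=9: only reaches 6(W), 8(W), all W → L
n=10: reaches L-position 5 → W
n=11: only reaches 10(W), which is W → L
n=12: reaches L-position 9 → W
n=13: only reaches 12(W), which is W → L
n=14: reaches L-position 7 → W
n=15: only reaches 10(W), 12(W), 14(W), all W → L
n=16: reaches L-position 15 → W
n=17: only reaches 16(W), which is W → L
n=18: reaches L-position 9 → W
Reading off the rows marked L gives the requested list; there are 9 such values of n.

0, 2, 5, 7, 9, 11, 13, 15, 17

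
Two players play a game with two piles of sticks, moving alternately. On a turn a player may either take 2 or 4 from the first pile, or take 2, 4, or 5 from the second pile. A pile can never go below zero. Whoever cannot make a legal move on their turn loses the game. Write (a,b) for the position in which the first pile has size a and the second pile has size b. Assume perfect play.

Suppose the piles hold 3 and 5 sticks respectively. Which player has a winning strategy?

Positions with no move are L. A position that does have a move is losing for the player to move precisely when every available move leads to a winning position for the opponent. Fill in the labels:
No move ever increases a pile, so every position that can arise here has a ≤ 3 and b ≤ 5; it is enough to label the cells with 0 ≤ a ≤ 3 and 0 ≤ b ≤ 5.
Every move lowers a or b (never raises either), so fill the grid row by row in increasing a, and left to right within a row: each cell's successors are then already labelled.
      b=0  b=1  b=2  b=3  b=4  b=5
a=0:    L    L    W    W    W    W
a=1:    L    L    W    W    W    W
a=2:    W    W    L    L    W    W
a=3:    W    W    L    L    W    W
Cells with no legal move (terminal, hence L): (0,0), (0,1), (1,0), (1,1).
The remaining L cells, each justified by listing all of its moves:
(2,2): L (options (0,2)(W), (2,0)(W) are all W)
(2,3): L (options (0,3)(W), (2,1)(W) are all W)
(3,2): L (options (1,2)(W), (3,0)(W) are all W)
(3,3): L (options (1,3)(W), (3,1)(W) are all W)
Every other cell has at least one move into one of the L cells above, so it is W.
From (3,5) the player to move can move to (3,3), reaching an L position.

The first player wins.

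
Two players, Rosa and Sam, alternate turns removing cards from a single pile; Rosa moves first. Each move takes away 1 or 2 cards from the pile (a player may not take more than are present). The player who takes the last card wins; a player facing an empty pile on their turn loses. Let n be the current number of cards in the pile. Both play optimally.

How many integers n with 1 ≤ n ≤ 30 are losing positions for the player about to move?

Work bottom-up. With no move the player to move loses. Otherwise the position is W if at least one move leads to an L position for the opponent, and L if every move leads to a W.
n=0: no move → L
n=1: can move to 0, which is L ⇒ W
n=2: can move to 0, which is L ⇒ W
n=3: moves to 2(W), 1(W); every one is W ⇒ L
n=4: can move to 3, which is L ⇒ W
n=5: can move to 3, which is L ⇒ W
n=6: moves to 5(W), 4(W); every one is W ⇒ L
n=7: can move to 6, which is L ⇒ W
n=8: can move to 6, which is L ⇒ W
n=9: moves to 8(W), 7(W); every one is W ⇒ L
n=10: can move to 9, which is L ⇒ W
n=11: can move to 9, which is L ⇒ W
n=12: moves to 11(W), 10(W); every one is W ⇒ L
n=13: can move to 12, which is L ⇒ W
n=14: can move to 12, which is L ⇒ W
n=15: moves to 14(W), 13(W); every one is W ⇒ L
n=16: can move to 15, which is L ⇒ W
n=17: can move to 15, which is L ⇒ W
n=18: moves to 17(W), 16(W); every one is W ⇒ L
n=19: can move to 18, which is L ⇒ W
n=20: can move to 18, which is L ⇒ W
n=21: moves to 20(W), 19(W); every one is W ⇒ L
n=22: can move to 21, which is L ⇒ W
n=23: can move to 21, which is L ⇒ W
n=24: moves to 23(W), 22(W); every one is W ⇒ L
n=25: can move to 24, which is L ⇒ W
n=26: can move to 24, which is L ⇒ W
n=27: moves to 26(W), 25(W); every one is W ⇒ L
n=28: can move to 27, which is L ⇒ W
n=29: can move to 27, which is L ⇒ W
n=30: moves to 29(W), 28(W); every one is W ⇒ L
L entries with 1 ≤ n ≤ 30 (n=0 is outside the asked range and is not counted): n = 3, 6, 9, 12, 15, 18, 21, 24, 27, 30; that makes 10.

10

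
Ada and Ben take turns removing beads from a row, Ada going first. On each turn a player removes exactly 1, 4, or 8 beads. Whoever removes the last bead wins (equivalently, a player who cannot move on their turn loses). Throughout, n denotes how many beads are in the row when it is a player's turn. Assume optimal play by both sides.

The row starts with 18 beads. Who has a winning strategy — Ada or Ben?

Classify positions by backward induction: terminal positions (no move available) are L. From any other position, the mover wins iff some move reaches an L.
n=0: no move → L
n=1: →0(L), so W
n=2: →1(W) only, which is W, so L
n=3: →2(L), so W
n=4: →0(L), so W
n=5: →4(W), 1(W) — all W, so L
n=6: →5(L), so W
n=7: →6(W), 3(W) — all W, so L
n=8: →7(L), so W
n=9: →5(L), so W
n=10: →2(L), so W
n=11: →7(L), so W
n=12: →11(W), 8(W), 4(W) — all W, so L
n=13: →12(L), so W
n=14: →13(W), 10(W), 6(W) — all W, so L
n=15: →14(L), so W
n=16: →12(L), so W
n=17: →16(W), 13(W), 9(W) — all W, so L
n=18: →17(L), so W
The starting position 18 is W: Ada should remove 1, leaving 17, handing over an L position.

Ada wins.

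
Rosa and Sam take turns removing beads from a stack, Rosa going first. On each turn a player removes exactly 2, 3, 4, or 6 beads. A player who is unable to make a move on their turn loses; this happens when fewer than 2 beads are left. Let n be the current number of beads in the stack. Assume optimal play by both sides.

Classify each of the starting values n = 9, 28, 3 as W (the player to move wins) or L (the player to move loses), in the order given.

Positions with no move are L. A position that does have a move is losing for the player to move precisely when every available move leads to a winning position for the opponent. Fill in the labels:
n=0: no move → L
n=1: no move → L
n=2: W (go to 0, an L position)
n=3: W (go to 1, an L position)
n=4: W (go to 1, an L position)
n=5: W (go to 1, an L position)
n=6: W (go to 0, an L position)
n=7: W (go to 1, an L position)
n=8: L (options 6(W), 5(W), 4(W), 2(W) are all W)
n=9: L (options 7(W), 6(W), 5(W), 3(W) are all W)
n=10: W (go to 8, an L position)
n=11: W (go to 9, an L position)
n=12: W (go to 9, an L position)
n=13: W (go to 9, an L position)
n=14: W (go to 8, an L position)
n=15: W (go to 9, an L position)
n=16: L (options 14(W), 13(W), 12(W), 10(W) are all W)
n=17: L (options 15(W), 14(W), 13(W), 11(W) are all W)
n=18: W (go to 16, an L position)
n=19: W (go to 17, an L position)
n=20: W (go to 17, an L position)
n=21: W (go to 17, an L position)
n=22: W (go to 16, an L position)
n=23: W (go to 17, an L position)
n=24: L (options 22(W), 21(W), 20(W), 18(W) are all W)
n=25: L (options 23(W), 22(W), 21(W), 19(W) are all W)
n=26: W (go to 24, an L position)
n=27: W (go to 25, an L position)
n=28: W (go to 25, an L position)

9: L, 28: W, 3: W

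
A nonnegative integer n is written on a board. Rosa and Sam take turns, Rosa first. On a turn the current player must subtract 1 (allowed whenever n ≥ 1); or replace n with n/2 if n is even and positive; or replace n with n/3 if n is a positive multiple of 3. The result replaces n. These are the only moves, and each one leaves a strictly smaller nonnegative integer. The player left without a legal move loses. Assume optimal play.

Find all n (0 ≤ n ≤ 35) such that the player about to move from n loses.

0, 2, 5, 7, 9, 11, 13, 16, 19, 23, 25, 28, 30, 34

Classify positions by backward induction: terminal positions (no move available) are L. From any other position, the mover wins iff some move reaches an L.
n=0: no move → L
n=1: can move to 0, which is L ⇒ W
n=2: the only move is to 1(W), a W ⇒ L
n=3: can move to 2, which is L ⇒ W
n=4: can move to 2, which is L ⇒ W
n=5: the only move is to 4(W), a W ⇒ L
n=6: can move to 2, which is L ⇒ W
n=7: the only move is to 6(W), a W ⇒ L
n=8: can move to 7, which is L ⇒ W
n=9: moves to 3(W), 8(W); every one is W ⇒ L
n=10: can move to 5, which is L ⇒ W
n=11: the only move is to 10(W), a W ⇒ L
n=12: can move to 11, which is L ⇒ W
n=13: the only move is to 12(W), a W ⇒ L
n=14: can move to 7, which is L ⇒ W
n=15: can move to 5, which is L ⇒ W
n=16: moves to 8(W), 15(W); every one is W ⇒ L
n=17: can move to 16, which is L ⇒ W
n=18: can move to 9, which is L ⇒ W
n=19: the only move is to 18(W), a W ⇒ L
n=20: can move to 19, which is L ⇒ W
n=21: can move to 7, which is L ⇒ W
n=22: can move to 11, which is L ⇒ W
n=23: the only move is to 22(W), a W ⇒ L
n=24: can move to 23, which is L ⇒ W
n=25: the only move is to 24(W), a W ⇒ L
n=26: can move to 13, which is L ⇒ W
n=27: can move to 9, which is L ⇒ W
n=28: moves to 14(W), 27(W); every one is W ⇒ L
n=29: can move to 28, which is L ⇒ W
n=30: moves to 10(W), 15(W), 29(W); every one is W ⇒ L
n=31: can move to 30, which is L ⇒ W
n=32: can move to 16, which is L ⇒ W
n=33: can move to 11, which is L ⇒ W
n=34: moves to 17(W), 33(W); every one is W ⇒ L
n=35: can move to 34, which is L ⇒ W
Reading off the rows marked L gives the requested list; there are 14 such values of n.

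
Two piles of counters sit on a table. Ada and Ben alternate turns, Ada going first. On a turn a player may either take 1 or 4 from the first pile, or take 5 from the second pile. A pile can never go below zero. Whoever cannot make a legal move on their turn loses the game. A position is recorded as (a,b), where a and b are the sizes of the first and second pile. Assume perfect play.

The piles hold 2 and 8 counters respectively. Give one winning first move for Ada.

Move to (1,8).

Positions with no move are L. A position that does have a move is losing for the player to move precisely when every available move leads to a winning position for the opponent. Fill in the labels:
No move ever increases a pile, so every position that can arise here has a ≤ 2 and b ≤ 8; it is enough to label the cells with 0 ≤ a ≤ 2 and 0 ≤ b ≤ 8.
Every move lowers a or b (never raises either), so fill the grid row by row in increasing a, and left to right within a row: each cell's successors are then already labelled.
      b=0  b=1  b=2  b=3  b=4  b=5  b=6  b=7  b=8
a=0:    L    L    L    L    L    W    W    W    W
a=1:    W    W    W    W    W    L    L    L    L
a=2:    L    L    L    L    L    W    W    W    W
Cells with no legal move (terminal, hence L): (0,0), (0,1), (0,2), (0,3), (0,4).
The remaining L cells, each justified by listing all of its moves:
(1,5): L (options (0,5)(W), (1,0)(W) are all W)
(1,6): L (options (0,6)(W), (1,1)(W) are all W)
(1,7): L (options (0,7)(W), (1,2)(W) are all W)
(1,8): L (options (0,8)(W), (1,3)(W) are all W)
(2,0): L (sole option (1,0)(W) is W)
(2,1): L (sole option (1,1)(W) is W)
(2,2): L (sole option (1,2)(W) is W)
(2,3): L (sole option (1,3)(W) is W)
(2,4): L (sole option (1,4)(W) is W)
Every other cell has at least one move into one of the L cells above, so it is W.
From (2,8), the L positions reachable in one move are: (1,8), (2,3). Any move reaching one of these is winning.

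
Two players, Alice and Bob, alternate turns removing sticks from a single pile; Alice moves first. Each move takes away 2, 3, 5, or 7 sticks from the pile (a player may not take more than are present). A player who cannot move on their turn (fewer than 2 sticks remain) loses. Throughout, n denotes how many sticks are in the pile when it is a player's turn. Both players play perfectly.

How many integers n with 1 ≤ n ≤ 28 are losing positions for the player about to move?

Classify positions by backward induction: terminal positions (no move available) are L. From any other position, the mover wins iff some move reaches an L.
n=0: no move → L
n=1: no move → L
n=2: reaches L-position 0 → W
n=3: reaches L-position 1 → W
n=4: reaches L-position 1 → W
n=5: reaches L-position 0 → W
n=6: reaches L-position 1 → W
n=7: reaches L-position 0 → W
n=8: reaches L-position 1 → W
n=9: only reaches 7(W), 6(W), 4(W), 2(W), all W → L
n=10: only reaches 8(W), 7(W), 5(W), 3(W), all W → L
n=11: reaches L-position 9 → W
n=12: reaches L-position 10 → W
n=13: reaches L-position 10 → W
n=14: reaches L-position 9 → W
n=15: reaches L-position 10 → W
n=16: reaches L-position 9 → W
n=17: reaches L-position 10 → W
n=18: only reaches 16(W), 15(W), 13(W), 11(W), all W → L
n=19: only reaches 17(W), 16(W), 14(W), 12(W), all W → L
n=20: reaches L-position 18 → W
n=21: reaches L-position 19 → W
n=22: reaches L-position 19 → W
n=23: reaches L-position 18 → W
n=24: reaches L-position 19 → W
n=25: reaches L-position 18 → W
n=26: reaches L-position 19 → W
n=27: only reaches 25(W), 24(W), 22(W), 20(W), all W → L
n=28: only reaches 26(W), 25(W), 23(W), 21(W), all W → L
L entries with 1 ≤ n ≤ 28 (n=0 is outside the asked range and is not counted): n = 1, 9, 10, 18, 19, 27, 28; that makes 7.

7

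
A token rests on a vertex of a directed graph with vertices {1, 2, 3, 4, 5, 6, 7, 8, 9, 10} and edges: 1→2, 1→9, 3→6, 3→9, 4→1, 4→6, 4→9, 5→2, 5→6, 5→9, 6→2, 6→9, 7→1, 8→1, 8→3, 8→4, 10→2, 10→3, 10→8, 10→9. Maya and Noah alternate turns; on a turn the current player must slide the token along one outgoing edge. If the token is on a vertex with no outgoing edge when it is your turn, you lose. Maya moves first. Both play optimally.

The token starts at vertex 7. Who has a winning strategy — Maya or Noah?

Noah wins.

Classify positions by backward induction: terminal positions (no move available) are L. From any other position, the mover wins iff some move reaches an L.
Every edge goes from a vertex to one that appears earlier in the order 2, 9, 6, 5, 1, 3, 4, 8, 10, 7, so processing vertices in that order labels each vertex after all of its successors.
2: no outgoing edge → L
9: no outgoing edge → L
6: W (go to 9, an L position)
5: W (go to 9, an L position)
1: W (go to 9, an L position)
3: W (go to 9, an L position)
4: W (go to 9, an L position)
8: L (options 4(W), 3(W), 1(W) are all W)
10: W (go to 8, an L position)
7: L (sole option 1(W) is W)
Every move from 7 reaches a W position, so the mover loses.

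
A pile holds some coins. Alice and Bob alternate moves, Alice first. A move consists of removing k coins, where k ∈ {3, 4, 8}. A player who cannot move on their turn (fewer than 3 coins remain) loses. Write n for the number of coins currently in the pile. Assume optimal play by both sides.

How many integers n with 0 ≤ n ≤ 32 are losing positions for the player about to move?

Label each position W (a win for the player to move) or L (a loss). A position with no legal move is L; any other position is W exactly when some move reaches an L, and L when every move reaches a W.
n=0: no move → L
n=1: no move → L
n=2: no move → L
n=3: reaches L-position 0 → W
n=4: reaches L-position 1 → W
n=5: reaches L-position 2 → W
n=6: reaches L-position 2 → W
n=7: only reaches 4(W), 3(W), all W → L
n=8: reaches L-position 0 → W
n=9: reaches L-position 1 → W
n=10: reaches L-position 7 → W
n=11: reaches L-position 7 → W
n=12: only reaches 9(W), 8(W), 4(W), all W → L
n=13: only reaches 10(W), 9(W), 5(W), all W → L
n=14: only reaches 11(W), 10(W), 6(W), all W → L
n=15: reaches L-position 12 → W
n=16: reaches L-position 13 → W
n=17: reaches L-position 14 → W
n=18: reaches L-position 14 → W
n=19: only reaches 16(W), 15(W), 11(W), all W → L
n=20: reaches L-position 12 → W
n=21: reaches L-position 13 → W
n=22: reaches L-position 19 → W
n=23: reaches L-position 19 → W
n=24: only reaches 21(W), 20(W), 16(W), all W → L
n=25: only reaches 22(W), 21(W), 17(W), all W → L
n=26: only reaches 23(W), 22(W), 18(W), all W → L
n=27: reaches L-position 24 → W
n=28: reaches L-position 25 → W
n=29: reaches L-position 26 → W
n=30: reaches L-position 26 → W
n=31: only reaches 28(W), 27(W), 23(W), all W → L
n=32: reaches L-position 24 → W
L entries with 0 ≤ n ≤ 32: n = 0, 1, 2, 7, 12, 13, 14, 19, 24, 25, 26, 31; that makes 12.

12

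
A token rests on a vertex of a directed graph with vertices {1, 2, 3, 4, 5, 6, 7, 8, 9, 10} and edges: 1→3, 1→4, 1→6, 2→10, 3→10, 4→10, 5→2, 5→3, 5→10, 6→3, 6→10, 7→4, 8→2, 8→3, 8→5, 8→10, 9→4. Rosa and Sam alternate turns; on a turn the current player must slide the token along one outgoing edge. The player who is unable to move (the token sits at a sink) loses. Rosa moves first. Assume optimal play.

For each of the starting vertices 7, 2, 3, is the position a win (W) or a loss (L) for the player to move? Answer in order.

Use the standard recursion: the mover loses at a terminal position; elsewhere, the mover wins exactly when some move hands the opponent an L position.
Every edge goes from a vertex to one that appears earlier in the order 10, 2, 3, 5, 8, 6, 4, 1, 7, 9, so processing vertices in that order labels each vertex after all of its successors.
10: no outgoing edge → L
2: reaches L-position 10 → W
3: reaches L-position 10 → W
5: reaches L-position 10 → W
8: reaches L-position 10 → W
6: reaches L-position 10 → W
4: reaches L-position 10 → W
1: only reaches 4(W), 6(W), 3(W), all W → L
7: only reaches 4(W), which is W → L
9: only reaches 4(W), which is W → L

7: L, 2: W, 3: W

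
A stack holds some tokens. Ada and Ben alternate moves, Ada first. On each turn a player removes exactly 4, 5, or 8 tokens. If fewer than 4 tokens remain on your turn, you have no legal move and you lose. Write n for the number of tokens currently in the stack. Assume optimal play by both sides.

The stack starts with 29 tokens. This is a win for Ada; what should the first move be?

Work bottom-up. With no move the player to move loses. Otherwise the position is W if at least one move leads to an L position for the opponent, and L if every move leads to a W.
n=0: no move → L
n=1: no move → L
n=2: no move → L
n=3: no move → L
n=4: can move to 0, which is L ⇒ W
n=5: can move to 1, which is L ⇒ W
n=6: can move to 2, which is L ⇒ W
n=7: can move to 3, which is L ⇒ W
n=8: can move to 3, which is L ⇒ W
n=9: can move to 1, which is L ⇒ W
n=10: can move to 2, which is L ⇒ W
n=11: can move to 3, which is L ⇒ W
n=12: moves to 8(W), 7(W), 4(W); every one is W ⇒ L
n=13: moves to 9(W), 8(W), 5(W); every one is W ⇒ L
n=14: moves to 10(W), 9(W), 6(W); every one is W ⇒ L
n=15: moves to 11(W), 10(W), 7(W); every one is W ⇒ L
n=16: can move to 12, which is L ⇒ W
n=17: can move to 13, which is L ⇒ W
n=18: can move to 14, which is L ⇒ W
n=19: can move to 15, which is L ⇒ W
n=20: can move to 15, which is L ⇒ W
n=21: can move to 13, which is L ⇒ W
n=22: can move to 14, which is L ⇒ W
n=23: can move to 15, which is L ⇒ W
n=24: moves to 20(W), 19(W), 16(W); every one is W ⇒ L
n=25: moves to 21(W), 20(W), 17(W); every one is W ⇒ L
n=26: moves to 22(W), 21(W), 18(W); every one is W ⇒ L
n=27: moves to 23(W), 22(W), 19(W); every one is W ⇒ L
n=28: can move to 24, which is L ⇒ W
n=29: can move to 25, which is L ⇒ W
From 29, the L positions reachable in one move are: 25, 24. Any move reaching one of these is winning.

Remove 4, leaving 25.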